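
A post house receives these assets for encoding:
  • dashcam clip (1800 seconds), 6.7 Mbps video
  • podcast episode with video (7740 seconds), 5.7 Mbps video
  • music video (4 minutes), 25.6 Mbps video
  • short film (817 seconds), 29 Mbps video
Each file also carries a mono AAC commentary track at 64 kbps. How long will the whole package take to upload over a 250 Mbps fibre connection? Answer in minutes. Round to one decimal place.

Audio: 64 kbps = 0.064 Mbps.
dashcam clip: 6.764 Mbps × 1800 s = 12175.2 Mb
podcast episode with video: 5.764 Mbps × 7740 s = 44613.4 Mb
music video: 25.664 Mbps × 240 s = 6159.4 Mb
short film: 29.064 Mbps × 817 s = 23745.3 Mb
Total: 86693.2 Mb = 10836.7 MB.
At 250 Mbps: 86693.2 / 250 = 347 s ≈ 5.78 minutes.

5.8 minutes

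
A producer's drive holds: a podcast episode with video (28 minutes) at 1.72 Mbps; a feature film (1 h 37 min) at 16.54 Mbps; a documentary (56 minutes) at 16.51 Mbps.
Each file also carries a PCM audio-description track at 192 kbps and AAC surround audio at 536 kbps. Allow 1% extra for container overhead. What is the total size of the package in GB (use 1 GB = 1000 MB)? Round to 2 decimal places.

Audio total: 192 + 536 = 728 kbps = 0.728 Mbps.
podcast episode with video: 2.448 Mbps × 1680 s × 1.01 = 4153.8 Mb
feature film: 17.268 Mbps × 5820 s × 1.01 = 101504.8 Mb
documentary: 17.238 Mbps × 3360 s × 1.01 = 58498.9 Mb
Total: 164157.4 Mb = 20519.7 MB.
= 20.52 GB.

20.52 GB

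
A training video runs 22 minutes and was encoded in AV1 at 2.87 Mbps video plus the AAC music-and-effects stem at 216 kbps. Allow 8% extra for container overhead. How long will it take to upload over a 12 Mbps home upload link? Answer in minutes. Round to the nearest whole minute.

6 minutes

22 min = 1320 s
Audio: 216 kbps = 0.216 Mbps.
Total bitrate: 3.086 Mbps.
File: 3.086 Mbps × 1320 s = 4073.5 Mb.
With 8% container overhead: ×1.08. → 4399.4 Mb.
At 12 Mbps: 4399.4 / 12 = 366.6 s ≈ 6.11 minutes.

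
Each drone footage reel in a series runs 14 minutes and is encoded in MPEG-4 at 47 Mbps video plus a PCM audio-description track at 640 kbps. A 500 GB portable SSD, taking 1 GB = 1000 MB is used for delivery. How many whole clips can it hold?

99

14 min = 840 s
Audio: 640 kbps = 0.640 Mbps.
Total bitrate: 47.640 Mbps.
Per item: 47.640 Mbps × 840 s = 40,018 Mb = 5,002 MB.
Capacity: 500 GB = 4,000,000 Mb; 99.96 items → 99 complete.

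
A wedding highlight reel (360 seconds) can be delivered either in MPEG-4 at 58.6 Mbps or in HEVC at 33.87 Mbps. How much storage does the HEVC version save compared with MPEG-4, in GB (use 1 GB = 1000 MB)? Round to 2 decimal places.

MPEG-4: 58.600 Mbps × 360 s = 21096.0 Mb = 2.637 GB.
HEVC: 33.870 Mbps × 360 s = 12193.2 Mb = 1.524 GB.
Saving: 2.637 − 1.524 = 1.113 GB.

1.11 GB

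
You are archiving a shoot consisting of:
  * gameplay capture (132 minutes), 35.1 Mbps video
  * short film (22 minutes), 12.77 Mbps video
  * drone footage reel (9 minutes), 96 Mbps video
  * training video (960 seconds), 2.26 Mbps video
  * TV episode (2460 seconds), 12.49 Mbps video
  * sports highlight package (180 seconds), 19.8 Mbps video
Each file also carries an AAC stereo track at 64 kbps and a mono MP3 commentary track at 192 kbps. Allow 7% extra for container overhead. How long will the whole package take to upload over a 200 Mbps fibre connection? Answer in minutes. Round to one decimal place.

34.5 minutes

Audio total: 64 + 192 = 256 kbps = 0.256 Mbps.
gameplay capture: 35.356 Mbps × 7920 s × 1.07 = 299620.9 Mb
short film: 13.026 Mbps × 1320 s × 1.07 = 18397.9 Mb
drone footage reel: 96.256 Mbps × 540 s × 1.07 = 55616.7 Mb
training video: 2.516 Mbps × 960 s × 1.07 = 2584.4 Mb
TV episode: 12.746 Mbps × 2460 s × 1.07 = 33550.0 Mb
sports highlight package: 20.056 Mbps × 180 s × 1.07 = 3862.8 Mb
Total: 413632.8 Mb = 51704.1 MB.
At 200 Mbps: 413632.8 / 200 = 2068 s ≈ 34.5 minutes.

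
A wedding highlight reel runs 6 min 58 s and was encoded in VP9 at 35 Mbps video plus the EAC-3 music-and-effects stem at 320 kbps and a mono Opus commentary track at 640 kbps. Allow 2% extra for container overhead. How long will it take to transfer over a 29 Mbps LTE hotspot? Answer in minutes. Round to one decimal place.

8.8 minutes

6 min 58 s = 418 s
Audio total: 320 + 640 = 960 kbps = 0.960 Mbps.
Total bitrate: 35.960 Mbps.
File: 35.960 Mbps × 418 s = 15031.3 Mb.
With 2% container overhead: ×1.02. → 15331.9 Mb.
At 29 Mbps: 15331.9 / 29 = 528.7 s ≈ 8.81 minutes.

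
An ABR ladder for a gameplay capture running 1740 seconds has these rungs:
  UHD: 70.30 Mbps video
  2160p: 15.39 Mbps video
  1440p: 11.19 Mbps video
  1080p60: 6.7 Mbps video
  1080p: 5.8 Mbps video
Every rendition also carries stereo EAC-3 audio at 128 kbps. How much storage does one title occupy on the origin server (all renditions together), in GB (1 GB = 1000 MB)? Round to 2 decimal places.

23.93 GB

Audio: 128 kbps = 0.128 Mbps.
Sum of rendition bitrates: (70.30+0.128) + (15.39+0.128) + (11.19+0.128) + (6.7+0.128) + (5.8+0.128) = 110.020 Mbps.
× 1740 s = 191,435 Mb = 23,929 MB = 23.93 GB.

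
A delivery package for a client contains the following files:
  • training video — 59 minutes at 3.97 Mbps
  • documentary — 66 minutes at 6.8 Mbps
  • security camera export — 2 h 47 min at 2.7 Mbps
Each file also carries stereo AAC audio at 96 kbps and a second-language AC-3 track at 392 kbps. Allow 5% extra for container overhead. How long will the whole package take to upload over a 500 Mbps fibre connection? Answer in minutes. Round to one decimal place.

Audio total: 96 + 392 = 488 kbps = 0.488 Mbps.
training video: 4.458 Mbps × 3540 s × 1.05 = 16570.4 Mb
documentary: 7.288 Mbps × 3960 s × 1.05 = 30303.5 Mb
security camera export: 3.188 Mbps × 10020 s × 1.05 = 33540.9 Mb
Total: 80414.8 Mb = 10051.9 MB.
At 500 Mbps: 80414.8 / 500 = 161 s ≈ 2.68 minutes.

2.7 minutes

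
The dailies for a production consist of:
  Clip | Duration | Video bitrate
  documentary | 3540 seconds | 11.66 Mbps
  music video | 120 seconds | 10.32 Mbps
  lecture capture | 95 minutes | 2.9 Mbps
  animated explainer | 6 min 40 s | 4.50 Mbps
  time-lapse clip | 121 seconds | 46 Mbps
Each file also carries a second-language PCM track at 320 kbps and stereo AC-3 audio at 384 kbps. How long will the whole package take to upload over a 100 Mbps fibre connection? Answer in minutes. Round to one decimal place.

12.2 minutes

Audio total: 320 + 384 = 704 kbps = 0.704 Mbps.
documentary: 12.364 Mbps × 3540 s = 43768.6 Mb
music video: 11.024 Mbps × 120 s = 1322.9 Mb
lecture capture: 3.604 Mbps × 5700 s = 20542.8 Mb
animated explainer: 5.204 Mbps × 400 s = 2081.6 Mb
time-lapse clip: 46.704 Mbps × 121 s = 5651.2 Mb
Total: 73367.0 Mb = 9170.9 MB.
At 100 Mbps: 73367.0 / 100 = 734 s ≈ 12.2 minutes.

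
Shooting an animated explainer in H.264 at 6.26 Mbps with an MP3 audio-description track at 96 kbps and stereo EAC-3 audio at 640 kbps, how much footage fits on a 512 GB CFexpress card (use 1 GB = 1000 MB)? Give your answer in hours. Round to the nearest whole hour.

Audio total: 96 + 640 = 736 kbps = 0.736 Mbps.
Total bitrate: 6.26 + 0.736 = 6.996 Mbps.
Capacity: 512 GB = 4,096,000 Mb.
Recording time: 4,096,000 / 6.996 = 585,477 s ≈ 163 hours.

163 hours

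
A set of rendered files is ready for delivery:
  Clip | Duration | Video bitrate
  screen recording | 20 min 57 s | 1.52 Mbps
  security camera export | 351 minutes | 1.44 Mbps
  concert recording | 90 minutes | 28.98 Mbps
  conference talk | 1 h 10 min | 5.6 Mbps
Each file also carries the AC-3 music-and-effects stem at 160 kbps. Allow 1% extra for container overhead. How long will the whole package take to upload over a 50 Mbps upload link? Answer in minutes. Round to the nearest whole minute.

73 minutes

Audio: 160 kbps = 0.160 Mbps.
screen recording: 1.680 Mbps × 1257 s × 1.01 = 2132.9 Mb
security camera export: 1.600 Mbps × 21060 s × 1.01 = 34033.0 Mb
concert recording: 29.140 Mbps × 5400 s × 1.01 = 158929.6 Mb
conference talk: 5.760 Mbps × 4200 s × 1.01 = 24433.9 Mb
Total: 219529.3 Mb = 27441.2 MB.
At 50 Mbps: 219529.3 / 50 = 4391 s ≈ 73.2 minutes.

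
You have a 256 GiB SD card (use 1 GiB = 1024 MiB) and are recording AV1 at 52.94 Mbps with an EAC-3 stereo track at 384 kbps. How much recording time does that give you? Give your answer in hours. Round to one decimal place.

Audio: 384 kbps = 0.384 Mbps.
Total bitrate: 52.94 + 0.384 = 53.324 Mbps.
Capacity: 256 GiB = 2,199,023 Mb.
Recording time: 2,199,023 / 53.324 = 41,239 s ≈ 11.5 hours.

11.5 hours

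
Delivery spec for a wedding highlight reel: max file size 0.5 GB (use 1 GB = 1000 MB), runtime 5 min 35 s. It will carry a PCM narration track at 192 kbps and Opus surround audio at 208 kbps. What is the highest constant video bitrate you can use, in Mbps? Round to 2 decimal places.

Budget: 0.5 GB = 4000.0 Mb.
5 min 35 s = 335 s
Total bitrate budget: 4000.0 Mb / 335 s = 11.940 Mbps.
Audio total: 192 + 208 = 400 kbps = 0.400 Mbps.
Video: 11.940 − 0.400 = 11.540 Mbps.

11.54 Mbps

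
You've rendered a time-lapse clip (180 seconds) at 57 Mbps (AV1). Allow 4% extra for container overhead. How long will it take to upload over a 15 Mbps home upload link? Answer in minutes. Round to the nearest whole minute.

12 minutes

File: 57.000 Mbps × 180 s = 10260.0 Mb.
With 4% container overhead: ×1.04. → 10670.4 Mb.
At 15 Mbps: 10670.4 / 15 = 711.4 s ≈ 11.9 minutes.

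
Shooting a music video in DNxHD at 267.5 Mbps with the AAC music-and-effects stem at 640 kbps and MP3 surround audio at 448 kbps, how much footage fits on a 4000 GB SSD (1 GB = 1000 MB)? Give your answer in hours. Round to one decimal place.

Audio total: 640 + 448 = 1088 kbps = 1.088 Mbps.
Total bitrate: 267.5 + 1.088 = 268.588 Mbps.
Capacity: 4000 GB = 32,000,000 Mb.
Recording time: 32,000,000 / 268.588 = 119,142 s ≈ 33.1 hours.

33.1 hours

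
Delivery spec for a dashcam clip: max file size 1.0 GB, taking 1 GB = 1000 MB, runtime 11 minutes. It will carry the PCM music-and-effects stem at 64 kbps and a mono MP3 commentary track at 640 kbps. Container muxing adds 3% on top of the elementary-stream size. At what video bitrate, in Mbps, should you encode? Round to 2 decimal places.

Budget: 1.0 GB = 8000.0 Mb.
Stream payload after overhead: 8000.0 / 1.03 = 7767.0 Mb.
11 min = 660 s
Total bitrate budget: 7767.0 Mb / 660 s = 11.768 Mbps.
Audio total: 64 + 640 = 704 kbps = 0.704 Mbps.
Video: 11.768 − 0.704 = 11.064 Mbps.

11.06 Mbps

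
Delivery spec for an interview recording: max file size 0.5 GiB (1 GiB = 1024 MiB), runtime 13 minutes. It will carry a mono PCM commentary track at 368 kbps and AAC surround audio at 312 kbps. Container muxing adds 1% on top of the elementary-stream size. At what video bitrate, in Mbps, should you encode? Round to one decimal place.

Budget: 0.5 GiB = 4295.0 Mb.
Stream payload after overhead: 4295.0 / 1.01 = 4252.4 Mb.
13 min = 780 s
Total bitrate budget: 4252.4 Mb / 780 s = 5.452 Mbps.
Audio total: 368 + 312 = 680 kbps = 0.680 Mbps.
Video: 5.452 − 0.680 = 4.772 Mbps.

4.8 Mbps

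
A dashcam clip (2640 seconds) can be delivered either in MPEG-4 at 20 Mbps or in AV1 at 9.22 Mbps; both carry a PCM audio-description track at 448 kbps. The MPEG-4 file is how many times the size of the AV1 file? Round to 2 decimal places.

2.12

Audio: 448 kbps = 0.448 Mbps.
MPEG-4: 20.448 Mbps × 2640 s = 53982.7 Mb = 6.284 GiB.
AV1: 9.668 Mbps × 2640 s = 25523.5 Mb = 2.971 GiB.
Ratio: 6.284 / 2.971 = 2.115.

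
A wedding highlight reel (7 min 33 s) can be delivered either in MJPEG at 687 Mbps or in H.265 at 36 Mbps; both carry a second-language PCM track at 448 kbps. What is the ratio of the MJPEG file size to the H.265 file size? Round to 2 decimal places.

7 min 33 s = 453 s
Audio: 448 kbps = 0.448 Mbps.
MJPEG: 687.448 Mbps × 453 s = 311413.9 Mb = 36.253 GiB.
H.265: 36.448 Mbps × 453 s = 16510.9 Mb = 1.922 GiB.
Ratio: 36.253 / 1.922 = 18.861.

18.86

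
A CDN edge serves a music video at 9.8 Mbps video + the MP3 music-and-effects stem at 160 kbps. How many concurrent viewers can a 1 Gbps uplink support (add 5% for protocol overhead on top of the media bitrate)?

95

Audio: 160 kbps = 0.160 Mbps.
Per-viewer media rate: 9.960 Mbps.
On the wire with 5% overhead: 10.458 Mbps.
1 Gbps = 1,000 Mbps; 1,000 / 10.458 = 95.62 → 95 viewers.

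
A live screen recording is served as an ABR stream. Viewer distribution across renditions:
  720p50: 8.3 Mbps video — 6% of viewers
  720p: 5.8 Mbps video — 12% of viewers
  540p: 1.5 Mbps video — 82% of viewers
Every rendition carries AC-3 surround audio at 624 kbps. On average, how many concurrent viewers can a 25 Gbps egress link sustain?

8202

Audio: 624 kbps = 0.624 Mbps.
Average per-viewer bitrate: 0.06×8.924 + 0.12×6.424 + 0.82×2.124 = 3.048 Mbps.
25 Gbps = 25,000 Mbps; 25,000 / 3.048 = 8202.10 → 8202.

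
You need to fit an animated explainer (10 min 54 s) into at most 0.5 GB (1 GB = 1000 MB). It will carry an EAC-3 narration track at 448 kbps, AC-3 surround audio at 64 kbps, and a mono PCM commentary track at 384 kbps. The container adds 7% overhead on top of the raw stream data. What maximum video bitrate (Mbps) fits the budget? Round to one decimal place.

Budget: 0.5 GB = 4000.0 Mb.
Stream payload after overhead: 4000.0 / 1.07 = 3738.3 Mb.
10 min 54 s = 654 s
Total bitrate budget: 3738.3 Mb / 654 s = 5.716 Mbps.
Audio total: 448 + 64 + 384 = 896 kbps = 0.896 Mbps.
Video: 5.716 − 0.896 = 4.820 Mbps.

4.8 Mbps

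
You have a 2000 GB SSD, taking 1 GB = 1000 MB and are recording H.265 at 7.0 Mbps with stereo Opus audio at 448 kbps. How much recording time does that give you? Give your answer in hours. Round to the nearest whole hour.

Audio: 448 kbps = 0.448 Mbps.
Total bitrate: 7.0 + 0.448 = 7.448 Mbps.
Capacity: 2000 GB = 16,000,000 Mb.
Recording time: 16,000,000 / 7.448 = 2,148,228 s ≈ 597 hours.

597 hours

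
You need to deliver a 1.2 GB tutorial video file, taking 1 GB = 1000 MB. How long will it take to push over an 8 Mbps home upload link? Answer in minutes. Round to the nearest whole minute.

20 minutes

File: 1.2 GB = 9600.0 Mb.
At 8 Mbps: 9600.0 / 8 = 1200.0 s ≈ 20 minutes.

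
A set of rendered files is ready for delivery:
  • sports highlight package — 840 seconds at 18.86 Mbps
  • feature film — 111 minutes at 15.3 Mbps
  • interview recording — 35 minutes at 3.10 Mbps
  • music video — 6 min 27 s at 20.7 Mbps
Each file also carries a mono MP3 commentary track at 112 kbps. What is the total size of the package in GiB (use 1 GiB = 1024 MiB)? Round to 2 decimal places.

15.53 GiB

Audio: 112 kbps = 0.112 Mbps.
sports highlight package: 18.972 Mbps × 840 s = 15936.5 Mb
feature film: 15.412 Mbps × 6660 s = 102643.9 Mb
interview recording: 3.212 Mbps × 2100 s = 6745.2 Mb
music video: 20.812 Mbps × 387 s = 8054.2 Mb
Total: 133379.8 Mb = 16672.5 MB.
= 15.53 GiB.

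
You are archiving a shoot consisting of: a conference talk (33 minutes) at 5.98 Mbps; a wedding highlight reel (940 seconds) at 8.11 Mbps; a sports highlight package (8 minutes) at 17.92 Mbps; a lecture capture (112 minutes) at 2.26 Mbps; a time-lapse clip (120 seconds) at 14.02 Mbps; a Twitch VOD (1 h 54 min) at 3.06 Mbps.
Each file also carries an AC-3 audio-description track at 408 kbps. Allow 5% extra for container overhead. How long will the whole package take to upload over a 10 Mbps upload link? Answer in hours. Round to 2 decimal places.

Audio: 408 kbps = 0.408 Mbps.
conference talk: 6.388 Mbps × 1980 s × 1.05 = 13280.7 Mb
wedding highlight reel: 8.518 Mbps × 940 s × 1.05 = 8407.3 Mb
sports highlight package: 18.328 Mbps × 480 s × 1.05 = 9237.3 Mb
lecture capture: 2.668 Mbps × 6720 s × 1.05 = 18825.4 Mb
time-lapse clip: 14.428 Mbps × 120 s × 1.05 = 1817.9 Mb
Twitch VOD: 3.468 Mbps × 6840 s × 1.05 = 24907.2 Mb
Total: 76475.7 Mb = 9559.5 MB.
At 10 Mbps: 76475.7 / 10 = 7648 s ≈ 2.12 hours.

2.12 hours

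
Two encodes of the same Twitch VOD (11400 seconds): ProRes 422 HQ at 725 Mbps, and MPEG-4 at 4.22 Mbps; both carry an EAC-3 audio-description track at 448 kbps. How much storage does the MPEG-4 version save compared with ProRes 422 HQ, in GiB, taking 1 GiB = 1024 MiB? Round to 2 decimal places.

Audio: 448 kbps = 0.448 Mbps.
ProRes 422 HQ: 725.448 Mbps × 11400 s = 8270107.2 Mb = 962.767 GiB.
MPEG-4: 4.668 Mbps × 11400 s = 53215.2 Mb = 6.195 GiB.
Saving: 962.767 − 6.195 = 956.572 GiB.

956.57 GiB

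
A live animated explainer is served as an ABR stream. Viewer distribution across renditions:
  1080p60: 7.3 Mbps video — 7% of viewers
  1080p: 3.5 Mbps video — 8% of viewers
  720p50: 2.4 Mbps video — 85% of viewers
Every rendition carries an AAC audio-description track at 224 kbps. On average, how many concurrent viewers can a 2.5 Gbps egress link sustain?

818

Audio: 224 kbps = 0.224 Mbps.
Average per-viewer bitrate: 0.07×7.524 + 0.08×3.724 + 0.85×2.624 = 3.055 Mbps.
2.5 Gbps = 2,500 Mbps; 2,500 / 3.055 = 818.33 → 818.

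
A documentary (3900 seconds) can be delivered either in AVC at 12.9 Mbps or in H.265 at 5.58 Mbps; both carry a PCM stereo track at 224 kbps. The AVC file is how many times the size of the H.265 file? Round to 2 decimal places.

2.26

Audio: 224 kbps = 0.224 Mbps.
AVC: 13.124 Mbps × 3900 s = 51183.6 Mb = 5.959 GiB.
H.265: 5.804 Mbps × 3900 s = 22635.6 Mb = 2.635 GiB.
Ratio: 5.959 / 2.635 = 2.261.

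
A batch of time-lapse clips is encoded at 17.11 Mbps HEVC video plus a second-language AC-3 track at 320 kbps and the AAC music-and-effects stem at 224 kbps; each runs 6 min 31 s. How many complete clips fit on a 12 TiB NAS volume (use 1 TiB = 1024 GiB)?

6 min 31 s = 391 s
Audio total: 320 + 224 = 544 kbps = 0.544 Mbps.
Total bitrate: 17.654 Mbps.
Per item: 17.654 Mbps × 391 s = 6,903 Mb = 862.8 MB.
Capacity: 12 TiB = 105,553,116 Mb; 15291.54 items → 15291 complete.

15291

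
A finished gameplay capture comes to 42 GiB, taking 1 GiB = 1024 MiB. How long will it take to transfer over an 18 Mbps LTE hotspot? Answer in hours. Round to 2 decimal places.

5.57 hours

File: 42 GiB = 360777.3 Mb.
At 18 Mbps: 360777.3 / 18 = 20043.2 s ≈ 5.57 hours.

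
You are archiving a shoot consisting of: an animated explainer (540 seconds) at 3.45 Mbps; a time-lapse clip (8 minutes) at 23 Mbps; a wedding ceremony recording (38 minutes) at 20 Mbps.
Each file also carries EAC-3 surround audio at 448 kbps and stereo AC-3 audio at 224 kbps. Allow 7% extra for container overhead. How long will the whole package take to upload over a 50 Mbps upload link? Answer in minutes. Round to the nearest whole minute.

22 minutes

Audio total: 448 + 224 = 672 kbps = 0.672 Mbps.
animated explainer: 4.122 Mbps × 540 s × 1.07 = 2381.7 Mb
time-lapse clip: 23.672 Mbps × 480 s × 1.07 = 12157.9 Mb
wedding ceremony recording: 20.672 Mbps × 2280 s × 1.07 = 50431.4 Mb
Total: 64971.0 Mb = 8121.4 MB.
At 50 Mbps: 64971.0 / 50 = 1299 s ≈ 21.7 minutes.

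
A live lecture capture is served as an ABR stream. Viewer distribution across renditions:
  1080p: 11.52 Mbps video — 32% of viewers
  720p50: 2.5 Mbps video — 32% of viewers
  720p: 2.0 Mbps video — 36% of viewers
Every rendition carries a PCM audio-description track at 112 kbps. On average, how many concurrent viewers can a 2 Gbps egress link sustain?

376

Audio: 112 kbps = 0.112 Mbps.
Average per-viewer bitrate: 0.32×11.632 + 0.32×2.612 + 0.36×2.112 = 5.318 Mbps.
2 Gbps = 2,000 Mbps; 2,000 / 5.318 = 376.05 → 376.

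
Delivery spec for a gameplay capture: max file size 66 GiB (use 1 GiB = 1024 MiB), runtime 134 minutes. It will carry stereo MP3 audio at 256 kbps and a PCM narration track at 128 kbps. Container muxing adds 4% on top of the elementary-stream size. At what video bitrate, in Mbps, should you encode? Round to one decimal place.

Budget: 66 GiB = 566935.7 Mb.
Stream payload after overhead: 566935.7 / 1.04 = 545130.5 Mb.
134 min = 8040 s
Total bitrate budget: 545130.5 Mb / 8040 s = 67.802 Mbps.
Audio total: 256 + 128 = 384 kbps = 0.384 Mbps.
Video: 67.802 − 0.384 = 67.418 Mbps.

67.4 Mbps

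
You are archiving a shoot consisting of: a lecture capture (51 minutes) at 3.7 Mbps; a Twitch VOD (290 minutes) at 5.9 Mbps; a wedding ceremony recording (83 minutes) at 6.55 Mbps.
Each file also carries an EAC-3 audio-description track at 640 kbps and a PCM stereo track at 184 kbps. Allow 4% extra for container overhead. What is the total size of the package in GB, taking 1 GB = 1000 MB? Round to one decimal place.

21.8 GB

Audio total: 640 + 184 = 824 kbps = 0.824 Mbps.
lecture capture: 4.524 Mbps × 3060 s × 1.04 = 14397.2 Mb
Twitch VOD: 6.724 Mbps × 17400 s × 1.04 = 121677.5 Mb
wedding ceremony recording: 7.374 Mbps × 4980 s × 1.04 = 38191.4 Mb
Total: 174266.1 Mb = 21783.3 MB.
= 21.78 GB.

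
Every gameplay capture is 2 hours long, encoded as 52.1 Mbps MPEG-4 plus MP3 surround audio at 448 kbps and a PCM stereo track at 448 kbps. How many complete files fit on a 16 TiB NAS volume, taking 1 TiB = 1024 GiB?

368

2 h = 7200 s
Audio total: 448 + 448 = 896 kbps = 0.896 Mbps.
Total bitrate: 52.996 Mbps.
Per item: 52.996 Mbps × 7200 s = 381,571 Mb = 47,696 MB.
Capacity: 16 TiB = 140,737,488 Mb; 368.84 items → 368 complete.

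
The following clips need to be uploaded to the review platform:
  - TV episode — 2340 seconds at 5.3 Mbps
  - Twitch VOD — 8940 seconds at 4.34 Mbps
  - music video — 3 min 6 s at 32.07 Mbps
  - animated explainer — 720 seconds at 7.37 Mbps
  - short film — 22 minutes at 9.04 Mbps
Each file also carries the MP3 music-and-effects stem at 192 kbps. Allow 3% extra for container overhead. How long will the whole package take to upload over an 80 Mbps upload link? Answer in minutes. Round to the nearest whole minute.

17 minutes

Audio: 192 kbps = 0.192 Mbps.
TV episode: 5.492 Mbps × 2340 s × 1.03 = 13236.8 Mb
Twitch VOD: 4.532 Mbps × 8940 s × 1.03 = 41731.6 Mb
music video: 32.262 Mbps × 186 s × 1.03 = 6180.8 Mb
animated explainer: 7.562 Mbps × 720 s × 1.03 = 5608.0 Mb
short film: 9.232 Mbps × 1320 s × 1.03 = 12551.8 Mb
Total: 79308.9 Mb = 9913.6 MB.
At 80 Mbps: 79308.9 / 80 = 991 s ≈ 16.5 minutes.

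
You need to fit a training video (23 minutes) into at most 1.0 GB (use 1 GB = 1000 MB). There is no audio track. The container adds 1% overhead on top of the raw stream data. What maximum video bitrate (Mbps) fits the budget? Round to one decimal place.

5.7 Mbps

Budget: 1.0 GB = 8000.0 Mb.
Stream payload after overhead: 8000.0 / 1.01 = 7920.8 Mb.
23 min = 1380 s
Total bitrate budget: 7920.8 Mb / 1380 s = 5.740 Mbps.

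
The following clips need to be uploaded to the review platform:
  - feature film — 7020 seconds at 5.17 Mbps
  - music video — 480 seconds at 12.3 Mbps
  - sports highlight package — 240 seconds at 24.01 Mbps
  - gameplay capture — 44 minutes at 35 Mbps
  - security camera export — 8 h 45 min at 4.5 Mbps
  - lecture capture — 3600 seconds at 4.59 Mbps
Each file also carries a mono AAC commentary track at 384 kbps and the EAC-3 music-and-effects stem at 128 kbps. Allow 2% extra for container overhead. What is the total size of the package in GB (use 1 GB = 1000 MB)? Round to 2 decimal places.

41.04 GB

Audio total: 384 + 128 = 512 kbps = 0.512 Mbps.
feature film: 5.682 Mbps × 7020 s × 1.02 = 40685.4 Mb
music video: 12.812 Mbps × 480 s × 1.02 = 6272.8 Mb
sports highlight package: 24.522 Mbps × 240 s × 1.02 = 6003.0 Mb
gameplay capture: 35.512 Mbps × 2640 s × 1.02 = 95626.7 Mb
security camera export: 5.012 Mbps × 31500 s × 1.02 = 161035.6 Mb
lecture capture: 5.102 Mbps × 3600 s × 1.02 = 18734.5 Mb
Total: 328358.0 Mb = 41044.7 MB.
= 41.04 GB.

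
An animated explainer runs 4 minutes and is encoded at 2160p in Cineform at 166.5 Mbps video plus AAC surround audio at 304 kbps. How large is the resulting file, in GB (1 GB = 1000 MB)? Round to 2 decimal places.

4 min = 240 s
Audio: 304 kbps = 0.304 Mbps.
Total bitrate: 166.5 + 0.304 = 166.804 Mbps.
Stream data: 166.804 Mbps × 240 s = 40033.0 Mb.
40,033 Mb ÷ 8 = 5,004 MB → 5.004 GB.

5.00 GB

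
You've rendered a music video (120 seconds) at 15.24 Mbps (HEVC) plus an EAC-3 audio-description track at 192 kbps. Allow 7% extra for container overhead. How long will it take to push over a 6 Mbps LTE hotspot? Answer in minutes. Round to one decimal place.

Audio: 192 kbps = 0.192 Mbps.
Total bitrate: 15.432 Mbps.
File: 15.432 Mbps × 120 s = 1851.8 Mb.
With 7% container overhead: ×1.07. → 1981.5 Mb.
At 6 Mbps: 1981.5 / 6 = 330.2 s ≈ 5.5 minutes.

5.5 minutes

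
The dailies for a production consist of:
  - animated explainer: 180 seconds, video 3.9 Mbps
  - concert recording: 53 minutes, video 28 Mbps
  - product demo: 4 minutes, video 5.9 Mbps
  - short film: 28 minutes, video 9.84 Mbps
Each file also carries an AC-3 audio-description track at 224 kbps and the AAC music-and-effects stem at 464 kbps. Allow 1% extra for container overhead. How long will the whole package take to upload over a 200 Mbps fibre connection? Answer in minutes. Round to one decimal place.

9.4 minutes

Audio total: 224 + 464 = 688 kbps = 0.688 Mbps.
animated explainer: 4.588 Mbps × 180 s × 1.01 = 834.1 Mb
concert recording: 28.688 Mbps × 3180 s × 1.01 = 92140.1 Mb
product demo: 6.588 Mbps × 240 s × 1.01 = 1596.9 Mb
short film: 10.528 Mbps × 1680 s × 1.01 = 17863.9 Mb
Total: 112435.1 Mb = 14054.4 MB.
At 200 Mbps: 112435.1 / 200 = 562 s ≈ 9.37 minutes.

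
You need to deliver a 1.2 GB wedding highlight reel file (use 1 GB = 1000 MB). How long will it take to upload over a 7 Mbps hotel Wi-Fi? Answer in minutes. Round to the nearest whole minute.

File: 1.2 GB = 9600.0 Mb.
At 7 Mbps: 9600.0 / 7 = 1371.4 s ≈ 22.9 minutes.

23 minutes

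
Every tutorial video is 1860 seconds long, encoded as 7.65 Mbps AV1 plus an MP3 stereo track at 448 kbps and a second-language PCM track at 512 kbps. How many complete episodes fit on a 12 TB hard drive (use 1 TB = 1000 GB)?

5994

Audio total: 448 + 512 = 960 kbps = 0.960 Mbps.
Total bitrate: 8.610 Mbps.
Per item: 8.610 Mbps × 1860 s = 16,015 Mb = 2,002 MB.
Capacity: 12 TB = 96,000,000 Mb; 5994.53 items → 5994 complete.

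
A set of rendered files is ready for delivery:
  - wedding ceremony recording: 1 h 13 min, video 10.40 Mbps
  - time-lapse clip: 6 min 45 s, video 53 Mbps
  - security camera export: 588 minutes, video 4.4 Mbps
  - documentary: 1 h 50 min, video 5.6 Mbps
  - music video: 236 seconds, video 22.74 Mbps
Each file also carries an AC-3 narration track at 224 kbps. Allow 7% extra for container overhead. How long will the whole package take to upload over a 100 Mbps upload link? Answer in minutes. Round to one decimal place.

49.1 minutes

Audio: 224 kbps = 0.224 Mbps.
wedding ceremony recording: 10.624 Mbps × 4380 s × 1.07 = 49790.4 Mb
time-lapse clip: 53.224 Mbps × 405 s × 1.07 = 23064.6 Mb
security camera export: 4.624 Mbps × 35280 s × 1.07 = 174554.2 Mb
documentary: 5.824 Mbps × 6600 s × 1.07 = 41129.1 Mb
music video: 22.964 Mbps × 236 s × 1.07 = 5798.9 Mb
Total: 294337.2 Mb = 36792.1 MB.
At 100 Mbps: 294337.2 / 100 = 2943 s ≈ 49.1 minutes.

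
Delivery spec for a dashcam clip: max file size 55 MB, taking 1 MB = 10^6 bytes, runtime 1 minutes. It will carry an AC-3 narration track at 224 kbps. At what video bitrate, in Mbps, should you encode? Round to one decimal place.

Budget: 55 MB = 440.0 Mb.
Total bitrate budget: 440.0 Mb / 60 s = 7.333 Mbps.
Audio: 224 kbps = 0.224 Mbps.
Video: 7.333 − 0.224 = 7.109 Mbps.

7.1 Mbps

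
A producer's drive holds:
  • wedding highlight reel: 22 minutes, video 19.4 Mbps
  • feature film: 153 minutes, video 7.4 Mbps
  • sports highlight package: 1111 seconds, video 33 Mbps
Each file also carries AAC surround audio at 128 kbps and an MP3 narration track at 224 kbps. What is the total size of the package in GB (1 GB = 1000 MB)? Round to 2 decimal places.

Audio total: 128 + 224 = 352 kbps = 0.352 Mbps.
wedding highlight reel: 19.752 Mbps × 1320 s = 26072.6 Mb
feature film: 7.752 Mbps × 9180 s = 71163.4 Mb
sports highlight package: 33.352 Mbps × 1111 s = 37054.1 Mb
Total: 134290.1 Mb = 16786.3 MB.
= 16.79 GB.

16.79 GB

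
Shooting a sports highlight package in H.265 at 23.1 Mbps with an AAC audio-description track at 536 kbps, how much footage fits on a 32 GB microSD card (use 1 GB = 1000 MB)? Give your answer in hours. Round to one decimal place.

Audio: 536 kbps = 0.536 Mbps.
Total bitrate: 23.1 + 0.536 = 23.636 Mbps.
Capacity: 32 GB = 256,000 Mb.
Recording time: 256,000 / 23.636 = 10,831 s ≈ 3.01 hours.

3.0 hours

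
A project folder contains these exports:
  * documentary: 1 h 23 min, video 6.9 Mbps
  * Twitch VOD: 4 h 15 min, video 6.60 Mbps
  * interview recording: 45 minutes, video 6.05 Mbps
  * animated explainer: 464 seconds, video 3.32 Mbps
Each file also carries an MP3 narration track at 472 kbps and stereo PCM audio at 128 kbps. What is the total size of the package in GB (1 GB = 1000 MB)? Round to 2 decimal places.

20.91 GB

Audio total: 472 + 128 = 600 kbps = 0.600 Mbps.
documentary: 7.500 Mbps × 4980 s = 37350.0 Mb
Twitch VOD: 7.200 Mbps × 15300 s = 110160.0 Mb
interview recording: 6.650 Mbps × 2700 s = 17955.0 Mb
animated explainer: 3.920 Mbps × 464 s = 1818.9 Mb
Total: 167283.9 Mb = 20910.5 MB.
= 20.91 GB.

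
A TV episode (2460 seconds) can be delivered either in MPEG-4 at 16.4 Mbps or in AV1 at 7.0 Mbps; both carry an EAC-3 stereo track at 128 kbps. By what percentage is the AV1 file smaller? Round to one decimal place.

Audio: 128 kbps = 0.128 Mbps.
MPEG-4: 16.528 Mbps × 2460 s = 40658.9 Mb = 5.082 GB.
AV1: 7.128 Mbps × 2460 s = 17534.9 Mb = 2.192 GB.
Reduction: (1 − 2.192/5.082) × 100 = 56.87%.

56.9%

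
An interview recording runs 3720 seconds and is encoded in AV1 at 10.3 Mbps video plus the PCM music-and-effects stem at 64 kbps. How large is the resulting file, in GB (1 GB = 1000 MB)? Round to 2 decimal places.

Audio: 64 kbps = 0.064 Mbps.
Total bitrate: 10.3 + 0.064 = 10.364 Mbps.
Stream data: 10.364 Mbps × 3720 s = 38554.1 Mb.
38,554 Mb ÷ 8 = 4,819 MB → 4.819 GB.

4.82 GB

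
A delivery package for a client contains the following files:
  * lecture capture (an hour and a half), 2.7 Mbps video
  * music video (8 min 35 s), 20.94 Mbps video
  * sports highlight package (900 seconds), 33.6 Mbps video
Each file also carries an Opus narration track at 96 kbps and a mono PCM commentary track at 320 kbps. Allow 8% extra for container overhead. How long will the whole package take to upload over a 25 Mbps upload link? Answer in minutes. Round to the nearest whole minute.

Audio total: 96 + 320 = 416 kbps = 0.416 Mbps.
lecture capture: 3.116 Mbps × 5400 s × 1.08 = 18172.5 Mb
music video: 21.356 Mbps × 515 s × 1.08 = 11878.2 Mb
sports highlight package: 34.016 Mbps × 900 s × 1.08 = 33063.6 Mb
Total: 63114.3 Mb = 7889.3 MB.
At 25 Mbps: 63114.3 / 25 = 2525 s ≈ 42.1 minutes.

42 minutes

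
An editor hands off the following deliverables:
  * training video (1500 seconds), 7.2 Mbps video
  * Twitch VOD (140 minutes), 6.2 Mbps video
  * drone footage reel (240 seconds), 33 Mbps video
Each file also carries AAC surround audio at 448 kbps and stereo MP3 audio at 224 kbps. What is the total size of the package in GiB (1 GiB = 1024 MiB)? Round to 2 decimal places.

Audio total: 448 + 224 = 672 kbps = 0.672 Mbps.
training video: 7.872 Mbps × 1500 s = 11808.0 Mb
Twitch VOD: 6.872 Mbps × 8400 s = 57724.8 Mb
drone footage reel: 33.672 Mbps × 240 s = 8081.3 Mb
Total: 77614.1 Mb = 9701.8 MB.
= 9.035 GiB.

9.04 GiB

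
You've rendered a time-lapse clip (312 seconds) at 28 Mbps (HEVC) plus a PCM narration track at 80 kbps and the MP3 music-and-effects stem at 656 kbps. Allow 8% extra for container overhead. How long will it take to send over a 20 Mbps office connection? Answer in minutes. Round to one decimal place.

8.1 minutes

Audio total: 80 + 656 = 736 kbps = 0.736 Mbps.
Total bitrate: 28.736 Mbps.
File: 28.736 Mbps × 312 s = 8965.6 Mb.
With 8% container overhead: ×1.08. → 9682.9 Mb.
At 20 Mbps: 9682.9 / 20 = 484.1 s ≈ 8.07 minutes.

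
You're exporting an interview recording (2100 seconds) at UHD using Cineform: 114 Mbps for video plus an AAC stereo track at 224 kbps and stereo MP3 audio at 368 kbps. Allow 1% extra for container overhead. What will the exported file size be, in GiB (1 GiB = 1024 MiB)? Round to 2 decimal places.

Audio total: 224 + 368 = 592 kbps = 0.592 Mbps.
Total bitrate: 114 + 0.592 = 114.592 Mbps.
Stream data: 114.592 Mbps × 2100 s = 240643.2 Mb.
With 1% container overhead: ×1.01.
243,050 Mb = 30,381,204,000 bytes ÷ 1,073,741,824 = 28.29 GiB.

28.29 GiB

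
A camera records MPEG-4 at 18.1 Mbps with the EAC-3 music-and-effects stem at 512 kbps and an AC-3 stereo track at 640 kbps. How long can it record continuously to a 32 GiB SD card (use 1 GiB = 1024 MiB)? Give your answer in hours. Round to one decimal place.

Audio total: 512 + 640 = 1152 kbps = 1.152 Mbps.
Total bitrate: 18.1 + 1.152 = 19.252 Mbps.
Capacity: 32 GiB = 274,878 Mb.
Recording time: 274,878 / 19.252 = 14,278 s ≈ 3.97 hours.

4.0 hours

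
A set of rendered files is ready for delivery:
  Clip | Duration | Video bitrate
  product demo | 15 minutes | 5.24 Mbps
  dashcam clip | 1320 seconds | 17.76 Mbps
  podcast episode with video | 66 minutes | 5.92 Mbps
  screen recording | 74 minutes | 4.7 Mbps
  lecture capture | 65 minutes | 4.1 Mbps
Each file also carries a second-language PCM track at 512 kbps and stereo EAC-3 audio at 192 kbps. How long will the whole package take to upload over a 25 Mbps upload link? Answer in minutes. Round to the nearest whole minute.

Audio total: 512 + 192 = 704 kbps = 0.704 Mbps.
product demo: 5.944 Mbps × 900 s = 5349.6 Mb
dashcam clip: 18.464 Mbps × 1320 s = 24372.5 Mb
podcast episode with video: 6.624 Mbps × 3960 s = 26231.0 Mb
screen recording: 5.404 Mbps × 4440 s = 23993.8 Mb
lecture capture: 4.804 Mbps × 3900 s = 18735.6 Mb
Total: 98682.5 Mb = 12335.3 MB.
At 25 Mbps: 98682.5 / 25 = 3947 s ≈ 65.8 minutes.

66 minutes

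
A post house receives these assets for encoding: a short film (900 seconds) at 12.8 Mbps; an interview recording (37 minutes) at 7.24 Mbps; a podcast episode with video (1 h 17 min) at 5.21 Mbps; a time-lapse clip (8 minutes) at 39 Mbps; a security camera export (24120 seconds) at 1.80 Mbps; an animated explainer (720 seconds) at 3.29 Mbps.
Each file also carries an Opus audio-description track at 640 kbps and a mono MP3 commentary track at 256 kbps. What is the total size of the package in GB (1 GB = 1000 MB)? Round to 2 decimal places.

Audio total: 640 + 256 = 896 kbps = 0.896 Mbps.
short film: 13.696 Mbps × 900 s = 12326.4 Mb
interview recording: 8.136 Mbps × 2220 s = 18061.9 Mb
podcast episode with video: 6.106 Mbps × 4620 s = 28209.7 Mb
time-lapse clip: 39.896 Mbps × 480 s = 19150.1 Mb
security camera export: 2.696 Mbps × 24120 s = 65027.5 Mb
animated explainer: 4.186 Mbps × 720 s = 3013.9 Mb
Total: 145789.6 Mb = 18223.7 MB.
= 18.22 GB.

18.22 GB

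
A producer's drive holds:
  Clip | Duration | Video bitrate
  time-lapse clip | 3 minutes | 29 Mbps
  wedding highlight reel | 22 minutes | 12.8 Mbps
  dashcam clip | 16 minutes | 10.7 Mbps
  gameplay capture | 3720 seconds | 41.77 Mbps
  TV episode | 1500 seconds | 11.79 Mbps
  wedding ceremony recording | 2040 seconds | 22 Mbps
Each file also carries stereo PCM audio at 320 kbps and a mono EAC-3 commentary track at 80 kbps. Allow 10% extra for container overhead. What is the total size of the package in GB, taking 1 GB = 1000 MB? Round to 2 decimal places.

Audio total: 320 + 80 = 400 kbps = 0.400 Mbps.
time-lapse clip: 29.400 Mbps × 180 s × 1.10 = 5821.2 Mb
wedding highlight reel: 13.200 Mbps × 1320 s × 1.10 = 19166.4 Mb
dashcam clip: 11.100 Mbps × 960 s × 1.10 = 11721.6 Mb
gameplay capture: 42.170 Mbps × 3720 s × 1.10 = 172559.6 Mb
TV episode: 12.190 Mbps × 1500 s × 1.10 = 20113.5 Mb
wedding ceremony recording: 22.400 Mbps × 2040 s × 1.10 = 50265.6 Mb
Total: 279647.9 Mb = 34956.0 MB.
= 34.96 GB.

34.96 GB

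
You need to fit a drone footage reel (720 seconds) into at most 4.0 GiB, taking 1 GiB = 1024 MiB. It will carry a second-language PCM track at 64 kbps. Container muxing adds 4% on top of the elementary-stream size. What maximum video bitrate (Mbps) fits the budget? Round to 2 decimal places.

45.82 Mbps

Budget: 4.0 GiB = 34359.7 Mb.
Stream payload after overhead: 34359.7 / 1.04 = 33038.2 Mb.
Total bitrate budget: 33038.2 Mb / 720 s = 45.886 Mbps.
Audio: 64 kbps = 0.064 Mbps.
Video: 45.886 − 0.064 = 45.822 Mbps.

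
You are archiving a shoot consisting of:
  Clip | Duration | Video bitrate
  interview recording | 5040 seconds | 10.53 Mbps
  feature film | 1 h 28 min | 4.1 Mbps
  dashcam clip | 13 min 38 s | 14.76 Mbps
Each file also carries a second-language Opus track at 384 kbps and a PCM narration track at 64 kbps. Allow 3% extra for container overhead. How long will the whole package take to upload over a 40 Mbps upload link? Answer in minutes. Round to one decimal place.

Audio total: 384 + 64 = 448 kbps = 0.448 Mbps.
interview recording: 10.978 Mbps × 5040 s × 1.03 = 56989.0 Mb
feature film: 4.548 Mbps × 5280 s × 1.03 = 24733.8 Mb
dashcam clip: 15.208 Mbps × 818 s × 1.03 = 12813.3 Mb
Total: 94536.2 Mb = 11817.0 MB.
At 40 Mbps: 94536.2 / 40 = 2363 s ≈ 39.4 minutes.

39.4 minutes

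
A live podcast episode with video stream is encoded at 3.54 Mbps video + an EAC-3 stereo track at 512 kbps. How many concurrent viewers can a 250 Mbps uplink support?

61

Audio: 512 kbps = 0.512 Mbps.
Per-viewer media rate: 4.052 Mbps.
250 Mbps = 250.0 Mbps; 250.0 / 4.052 = 61.70 → 61 viewers.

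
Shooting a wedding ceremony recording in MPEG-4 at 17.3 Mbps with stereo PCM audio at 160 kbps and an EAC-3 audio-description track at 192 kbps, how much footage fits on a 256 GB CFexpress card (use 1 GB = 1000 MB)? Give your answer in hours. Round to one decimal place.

Audio total: 160 + 192 = 352 kbps = 0.352 Mbps.
Total bitrate: 17.3 + 0.352 = 17.652 Mbps.
Capacity: 256 GB = 2,048,000 Mb.
Recording time: 2,048,000 / 17.652 = 116,021 s ≈ 32.2 hours.

32.2 hours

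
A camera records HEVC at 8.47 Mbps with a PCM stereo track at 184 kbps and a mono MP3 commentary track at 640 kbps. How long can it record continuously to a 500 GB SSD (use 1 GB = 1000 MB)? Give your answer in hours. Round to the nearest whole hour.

Audio total: 184 + 640 = 824 kbps = 0.824 Mbps.
Total bitrate: 8.47 + 0.824 = 9.294 Mbps.
Capacity: 500 GB = 4,000,000 Mb.
Recording time: 4,000,000 / 9.294 = 430,385 s ≈ 120 hours.

120 hours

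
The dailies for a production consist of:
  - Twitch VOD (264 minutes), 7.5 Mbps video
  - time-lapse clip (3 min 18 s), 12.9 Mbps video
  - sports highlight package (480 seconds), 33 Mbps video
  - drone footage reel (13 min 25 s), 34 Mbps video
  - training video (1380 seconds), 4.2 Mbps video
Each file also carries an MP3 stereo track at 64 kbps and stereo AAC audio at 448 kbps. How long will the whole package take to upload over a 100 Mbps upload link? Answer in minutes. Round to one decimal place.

Audio total: 64 + 448 = 512 kbps = 0.512 Mbps.
Twitch VOD: 8.012 Mbps × 15840 s = 126910.1 Mb
time-lapse clip: 13.412 Mbps × 198 s = 2655.6 Mb
sports highlight package: 33.512 Mbps × 480 s = 16085.8 Mb
drone footage reel: 34.512 Mbps × 805 s = 27782.2 Mb
training video: 4.712 Mbps × 1380 s = 6502.6 Mb
Total: 179936.1 Mb = 22492.0 MB.
At 100 Mbps: 179936.1 / 100 = 1799 s ≈ 30 minutes.

30.0 minutes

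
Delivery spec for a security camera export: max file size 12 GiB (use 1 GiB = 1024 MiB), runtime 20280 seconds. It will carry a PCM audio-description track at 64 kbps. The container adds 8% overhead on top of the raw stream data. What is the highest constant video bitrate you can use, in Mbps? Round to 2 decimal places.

Budget: 12 GiB = 103079.2 Mb.
Stream payload after overhead: 103079.2 / 1.08 = 95443.7 Mb.
Total bitrate budget: 95443.7 Mb / 20280 s = 4.706 Mbps.
Audio: 64 kbps = 0.064 Mbps.
Video: 4.706 − 0.064 = 4.642 Mbps.

4.64 Mbps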